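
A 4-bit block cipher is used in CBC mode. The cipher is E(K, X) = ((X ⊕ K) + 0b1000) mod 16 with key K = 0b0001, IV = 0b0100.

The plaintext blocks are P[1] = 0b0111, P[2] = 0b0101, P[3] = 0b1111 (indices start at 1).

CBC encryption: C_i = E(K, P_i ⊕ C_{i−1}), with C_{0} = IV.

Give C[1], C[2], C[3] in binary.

C[1] = 0b1010, C[2] = 0b0110, C[3] = 0b0000

C[1]: P[1] ⊕ 0b0100 = 0b0011; E(K, 0b0011) = 0b1010.
C[2]: P[2] ⊕ 0b1010 = 0b1111; E(K, 0b1111) = 0b0110.
C[3]: P[3] ⊕ 0b0110 = 0b1001; E(K, 0b1001) = 0b0000.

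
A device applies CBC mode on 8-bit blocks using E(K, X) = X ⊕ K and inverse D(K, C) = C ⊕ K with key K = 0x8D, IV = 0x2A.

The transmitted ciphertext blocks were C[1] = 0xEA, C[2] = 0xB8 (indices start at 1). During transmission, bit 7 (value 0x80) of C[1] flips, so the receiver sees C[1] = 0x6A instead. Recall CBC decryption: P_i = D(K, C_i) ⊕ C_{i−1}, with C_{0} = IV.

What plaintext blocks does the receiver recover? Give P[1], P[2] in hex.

P[1] = 0xCD, P[2] = 0x5F

Only C[1] changed, to 0x6A. In CBC, a change in C_i garbles P_i and flips the same bit in P_{i+1}. Decrypting the received ciphertext:
P[1]: D(K, 0x6A) = 0xE7; 0xE7 ⊕ 0x2A = 0xCD.
P[2]: D(K, 0xB8) = 0x35; 0x35 ⊕ 0x6A = 0x5F.
Blocks that differ from the original plaintext: P[1], P[2].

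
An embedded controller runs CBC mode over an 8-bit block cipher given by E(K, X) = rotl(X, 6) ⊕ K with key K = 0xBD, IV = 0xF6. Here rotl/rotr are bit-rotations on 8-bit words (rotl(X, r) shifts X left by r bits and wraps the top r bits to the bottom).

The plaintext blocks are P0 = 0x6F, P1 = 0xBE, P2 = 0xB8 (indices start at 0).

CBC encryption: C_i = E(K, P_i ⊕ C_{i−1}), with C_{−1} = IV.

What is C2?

C2 = 0xAA

C0: P0 ⊕ 0xF6 = 0x99; E(K, 0x99) = 0xDB.
C1: P1 ⊕ 0xDB = 0x65; E(K, 0x65) = 0xE4.
C2: P2 ⊕ 0xE4 = 0x5C; E(K, 0x5C) = 0xAA.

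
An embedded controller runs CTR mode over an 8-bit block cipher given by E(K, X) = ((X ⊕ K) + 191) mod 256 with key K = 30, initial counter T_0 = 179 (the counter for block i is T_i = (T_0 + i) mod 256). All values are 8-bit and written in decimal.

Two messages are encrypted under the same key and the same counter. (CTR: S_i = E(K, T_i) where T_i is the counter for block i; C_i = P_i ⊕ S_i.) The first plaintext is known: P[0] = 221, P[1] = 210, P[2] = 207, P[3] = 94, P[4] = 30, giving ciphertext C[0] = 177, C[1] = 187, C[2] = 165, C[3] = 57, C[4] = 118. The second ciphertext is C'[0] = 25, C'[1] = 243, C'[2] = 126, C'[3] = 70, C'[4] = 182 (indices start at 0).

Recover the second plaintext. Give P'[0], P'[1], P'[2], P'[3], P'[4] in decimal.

P'[0] = 117, P'[1] = 154, P'[2] = 20, P'[3] = 33, P'[4] = 222

In CTR with a reused counter, both messages share the same keystream S_i, so C_i ⊕ C'_i = P_i ⊕ P'_i and thus P'_i = P_i ⊕ C_i ⊕ C'_i.
P'[0]: 221 ⊕ 177 ⊕ 25 = 117.
P'[1]: 210 ⊕ 187 ⊕ 243 = 154.
P'[2]: 207 ⊕ 165 ⊕ 126 = 20.
P'[3]: 94 ⊕ 57 ⊕ 70 = 33.
P'[4]: 30 ⊕ 118 ⊕ 182 = 222.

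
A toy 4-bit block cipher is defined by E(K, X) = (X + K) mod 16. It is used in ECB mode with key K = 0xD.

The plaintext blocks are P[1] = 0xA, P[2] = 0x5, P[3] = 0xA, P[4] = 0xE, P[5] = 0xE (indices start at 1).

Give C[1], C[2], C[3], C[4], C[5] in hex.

ECB encryption: C_i = E(K, P_i).
C[1]: E(K, 0xA) = 0x7.
C[2]: E(K, 0x5) = 0x2.
C[3]: E(K, 0xA) = 0x7.
C[4]: E(K, 0xE) = 0xB.
C[5]: E(K, 0xE) = 0xB.

C[1] = 0x7, C[2] = 0x2, C[3] = 0x7, C[4] = 0xB, C[5] = 0xB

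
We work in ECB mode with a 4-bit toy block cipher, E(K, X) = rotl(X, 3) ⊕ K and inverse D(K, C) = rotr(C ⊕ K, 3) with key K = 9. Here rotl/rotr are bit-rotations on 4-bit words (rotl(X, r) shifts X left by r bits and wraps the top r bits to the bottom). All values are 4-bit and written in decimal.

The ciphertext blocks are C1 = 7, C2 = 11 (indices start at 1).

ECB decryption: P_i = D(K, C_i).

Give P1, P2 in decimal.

P1: D(K, 7) = 13.
P2: D(K, 11) = 4.

P1 = 13, P2 = 4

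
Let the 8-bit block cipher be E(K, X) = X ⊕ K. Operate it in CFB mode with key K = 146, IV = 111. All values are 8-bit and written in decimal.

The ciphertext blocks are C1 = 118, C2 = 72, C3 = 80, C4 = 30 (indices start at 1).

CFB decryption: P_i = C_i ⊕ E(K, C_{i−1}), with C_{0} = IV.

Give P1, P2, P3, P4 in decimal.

P1: E(K, 111) = 253; 118 ⊕ 253 = 139.
P2: E(K, 118) = 228; 72 ⊕ 228 = 172.
P3: E(K, 72) = 218; 80 ⊕ 218 = 138.
P4: E(K, 80) = 194; 30 ⊕ 194 = 220.

P1 = 139, P2 = 172, P3 = 138, P4 = 220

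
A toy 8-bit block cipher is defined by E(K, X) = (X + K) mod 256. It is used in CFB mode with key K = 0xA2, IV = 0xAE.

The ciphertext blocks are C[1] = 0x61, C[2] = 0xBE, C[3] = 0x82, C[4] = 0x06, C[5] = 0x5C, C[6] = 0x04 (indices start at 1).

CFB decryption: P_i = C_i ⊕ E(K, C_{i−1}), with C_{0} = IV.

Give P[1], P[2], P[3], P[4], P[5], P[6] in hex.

P[1] = 0x31, P[2] = 0xBD, P[3] = 0xE2, P[4] = 0x22, P[5] = 0xF4, P[6] = 0xFA

P[1]: E(K, 0xAE) = 0x50; 0x61 ⊕ 0x50 = 0x31.
P[2]: E(K, 0x61) = 0x03; 0xBE ⊕ 0x03 = 0xBD.
P[3]: E(K, 0xBE) = 0x60; 0x82 ⊕ 0x60 = 0xE2.
P[4]: E(K, 0x82) = 0x24; 0x06 ⊕ 0x24 = 0x22.
P[5]: E(K, 0x06) = 0xA8; 0x5C ⊕ 0xA8 = 0xF4.
P[6]: E(K, 0x5C) = 0xFE; 0x04 ⊕ 0xFE = 0xFA.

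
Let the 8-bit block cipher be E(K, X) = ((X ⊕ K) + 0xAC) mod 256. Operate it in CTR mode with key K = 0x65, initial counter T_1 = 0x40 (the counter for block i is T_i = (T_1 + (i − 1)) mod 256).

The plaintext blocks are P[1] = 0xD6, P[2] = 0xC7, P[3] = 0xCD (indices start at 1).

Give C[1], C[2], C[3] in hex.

CTR encryption: S_i = E(K, T_i) where T_i is the counter for block i; C_i = P_i ⊕ S_i.
C[1]: T = 0x40, S = E(K, T) = 0xD1; 0xD6 ⊕ 0xD1 = 0x07.
C[2]: T = 0x41, S = E(K, T) = 0xD0; 0xC7 ⊕ 0xD0 = 0x17.
C[3]: T = 0x42, S = E(K, T) = 0xD3; 0xCD ⊕ 0xD3 = 0x1E.

C[1] = 0x07, C[2] = 0x17, C[3] = 0x1E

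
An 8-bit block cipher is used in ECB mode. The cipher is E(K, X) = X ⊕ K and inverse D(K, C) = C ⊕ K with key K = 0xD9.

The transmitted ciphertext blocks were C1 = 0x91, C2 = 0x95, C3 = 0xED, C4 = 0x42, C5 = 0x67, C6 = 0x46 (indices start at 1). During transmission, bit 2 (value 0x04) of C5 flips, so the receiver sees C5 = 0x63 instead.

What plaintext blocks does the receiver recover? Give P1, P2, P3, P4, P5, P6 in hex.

ECB decryption: P_i = D(K, C_i).
Only C5 changed, to 0x63. In ECB, a change in C_i affects only P_i. Decrypting the received ciphertext:
P1: D(K, 0x91) = 0x48.
P2: D(K, 0x95) = 0x4C.
P3: D(K, 0xED) = 0x34.
P4: D(K, 0x42) = 0x9B.
P5: D(K, 0x63) = 0xBA.
P6: D(K, 0x46) = 0x9F.
Blocks that differ from the original plaintext: P5.

P1 = 0x48, P2 = 0x4C, P3 = 0x34, P4 = 0x9B, P5 = 0xBA, P6 = 0x9F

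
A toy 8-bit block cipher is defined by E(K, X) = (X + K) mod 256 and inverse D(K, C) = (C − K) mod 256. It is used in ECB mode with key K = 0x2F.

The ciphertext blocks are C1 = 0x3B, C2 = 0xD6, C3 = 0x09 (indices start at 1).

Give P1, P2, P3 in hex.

P1 = 0x0C, P2 = 0xA7, P3 = 0xDA

ECB decryption: P_i = D(K, C_i).
P1: D(K, 0x3B) = 0x0C.
P2: D(K, 0xD6) = 0xA7.
P3: D(K, 0x09) = 0xDA.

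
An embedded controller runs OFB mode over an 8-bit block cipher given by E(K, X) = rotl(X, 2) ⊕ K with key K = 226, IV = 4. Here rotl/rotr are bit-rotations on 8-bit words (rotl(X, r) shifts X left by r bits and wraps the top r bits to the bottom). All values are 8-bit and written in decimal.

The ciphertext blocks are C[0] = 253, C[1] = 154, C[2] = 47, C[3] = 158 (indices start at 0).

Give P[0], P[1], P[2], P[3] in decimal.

OFB decryption: S_i = E(K, S_{i−1}) with S_{−1} = IV; P_i = C_i ⊕ S_i.
P[0]: S = E(K, 4) = 242; 253 ⊕ 242 = 15.
P[1]: S = E(K, 242) = 41; 154 ⊕ 41 = 179.
P[2]: S = E(K, 41) = 70; 47 ⊕ 70 = 105.
P[3]: S = E(K, 70) = 251; 158 ⊕ 251 = 101.

P[0] = 15, P[1] = 179, P[2] = 105, P[3] = 101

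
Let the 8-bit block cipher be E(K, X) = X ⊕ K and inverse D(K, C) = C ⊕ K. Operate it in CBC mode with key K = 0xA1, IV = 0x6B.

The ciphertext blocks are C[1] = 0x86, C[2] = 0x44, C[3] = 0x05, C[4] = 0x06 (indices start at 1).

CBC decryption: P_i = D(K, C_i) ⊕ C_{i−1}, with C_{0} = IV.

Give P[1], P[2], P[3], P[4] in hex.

P[1] = 0x4C, P[2] = 0x63, P[3] = 0xE0, P[4] = 0xA2

P[1]: D(K, 0x86) = 0x27; 0x27 ⊕ 0x6B = 0x4C.
P[2]: D(K, 0x44) = 0xE5; 0xE5 ⊕ 0x86 = 0x63.
P[3]: D(K, 0x05) = 0xA4; 0xA4 ⊕ 0x44 = 0xE0.
P[4]: D(K, 0x06) = 0xA7; 0xA7 ⊕ 0x05 = 0xA2.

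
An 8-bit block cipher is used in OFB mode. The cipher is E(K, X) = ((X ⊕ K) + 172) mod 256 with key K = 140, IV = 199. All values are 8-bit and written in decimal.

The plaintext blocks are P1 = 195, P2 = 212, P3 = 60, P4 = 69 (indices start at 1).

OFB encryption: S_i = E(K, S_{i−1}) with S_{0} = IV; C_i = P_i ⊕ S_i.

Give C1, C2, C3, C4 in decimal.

C1: S = E(K, 199) = 247; 195 ⊕ 247 = 52.
C2: S = E(K, 247) = 39; 212 ⊕ 39 = 243.
C3: S = E(K, 39) = 87; 60 ⊕ 87 = 107.
C4: S = E(K, 87) = 135; 69 ⊕ 135 = 194.

C1 = 52, C2 = 243, C3 = 107, C4 = 194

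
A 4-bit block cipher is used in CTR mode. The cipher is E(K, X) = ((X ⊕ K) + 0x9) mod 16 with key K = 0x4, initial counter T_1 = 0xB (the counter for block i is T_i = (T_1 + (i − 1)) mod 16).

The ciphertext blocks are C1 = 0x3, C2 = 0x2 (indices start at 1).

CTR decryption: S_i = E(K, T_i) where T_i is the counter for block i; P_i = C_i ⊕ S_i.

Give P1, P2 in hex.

P1: T = 0xB, S = E(K, T) = 0x8; 0x3 ⊕ 0x8 = 0xB.
P2: T = 0xC, S = E(K, T) = 0x1; 0x2 ⊕ 0x1 = 0x3.

P1 = 0xB, P2 = 0x3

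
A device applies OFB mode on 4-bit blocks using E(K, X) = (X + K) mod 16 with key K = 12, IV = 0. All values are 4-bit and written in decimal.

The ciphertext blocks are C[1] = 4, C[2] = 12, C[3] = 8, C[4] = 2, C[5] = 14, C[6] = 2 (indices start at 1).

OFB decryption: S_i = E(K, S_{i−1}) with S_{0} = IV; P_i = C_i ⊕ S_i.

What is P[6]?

P[1]: S = E(K, 0) = 12; 4 ⊕ 12 = 8.
P[2]: S = E(K, 12) = 8; 12 ⊕ 8 = 4.
P[3]: S = E(K, 8) = 4; 8 ⊕ 4 = 12.
P[4]: S = E(K, 4) = 0; 2 ⊕ 0 = 2.
P[5]: S = E(K, 0) = 12; 14 ⊕ 12 = 2.
P[6]: S = E(K, 12) = 8; 2 ⊕ 8 = 10.

P[6] = 10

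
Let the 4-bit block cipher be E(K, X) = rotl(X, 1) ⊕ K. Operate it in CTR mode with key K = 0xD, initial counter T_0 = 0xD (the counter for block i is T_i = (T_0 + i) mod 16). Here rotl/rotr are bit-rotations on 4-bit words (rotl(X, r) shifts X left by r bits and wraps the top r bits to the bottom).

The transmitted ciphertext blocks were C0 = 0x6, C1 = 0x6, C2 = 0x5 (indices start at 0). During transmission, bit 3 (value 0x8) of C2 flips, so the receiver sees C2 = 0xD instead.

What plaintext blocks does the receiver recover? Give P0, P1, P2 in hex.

P0 = 0x0, P1 = 0x6, P2 = 0xF

CTR decryption: S_i = E(K, T_i) where T_i is the counter for block i; P_i = C_i ⊕ S_i.
Only C2 changed, to 0xD. In CTR, a change in C_i flips the same bit in P_i only; the keystream is unaffected. Decrypting the received ciphertext:
P0: T = 0xD, S = E(K, T) = 0x6; 0x6 ⊕ 0x6 = 0x0.
P1: T = 0xE, S = E(K, T) = 0x0; 0x6 ⊕ 0x0 = 0x6.
P2: T = 0xF, S = E(K, T) = 0x2; 0xD ⊕ 0x2 = 0xF.
Blocks that differ from the original plaintext: P2.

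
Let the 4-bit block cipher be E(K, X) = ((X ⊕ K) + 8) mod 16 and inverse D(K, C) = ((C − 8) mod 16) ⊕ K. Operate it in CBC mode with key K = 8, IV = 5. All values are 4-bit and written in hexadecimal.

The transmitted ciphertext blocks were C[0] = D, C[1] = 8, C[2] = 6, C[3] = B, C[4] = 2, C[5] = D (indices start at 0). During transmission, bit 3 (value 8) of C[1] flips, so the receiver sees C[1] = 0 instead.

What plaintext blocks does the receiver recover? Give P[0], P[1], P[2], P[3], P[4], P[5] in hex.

P[0] = 8, P[1] = D, P[2] = 6, P[3] = D, P[4] = 9, P[5] = F

CBC decryption: P_i = D(K, C_i) ⊕ C_{i−1}, with C_{−1} = IV.
Only C[1] changed, to 0. In CBC, a change in C_i garbles P_i and flips the same bit in P_{i+1}. Decrypting the received ciphertext:
P[0]: D(K, D) = D; D ⊕ 5 = 8.
P[1]: D(K, 0) = 0; 0 ⊕ D = D.
P[2]: D(K, 6) = 6; 6 ⊕ 0 = 6.
P[3]: D(K, B) = B; B ⊕ 6 = D.
P[4]: D(K, 2) = 2; 2 ⊕ B = 9.
P[5]: D(K, D) = D; D ⊕ 2 = F.
Blocks that differ from the original plaintext: P[1], P[2].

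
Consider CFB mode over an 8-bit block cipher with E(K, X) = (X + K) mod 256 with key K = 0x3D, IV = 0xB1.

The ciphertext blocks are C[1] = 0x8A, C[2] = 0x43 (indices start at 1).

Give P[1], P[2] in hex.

CFB decryption: P_i = C_i ⊕ E(K, C_{i−1}), with C_{0} = IV.
P[1]: E(K, 0xB1) = 0xEE; 0x8A ⊕ 0xEE = 0x64.
P[2]: E(K, 0x8A) = 0xC7; 0x43 ⊕ 0xC7 = 0x84.

P[1] = 0x64, P[2] = 0x84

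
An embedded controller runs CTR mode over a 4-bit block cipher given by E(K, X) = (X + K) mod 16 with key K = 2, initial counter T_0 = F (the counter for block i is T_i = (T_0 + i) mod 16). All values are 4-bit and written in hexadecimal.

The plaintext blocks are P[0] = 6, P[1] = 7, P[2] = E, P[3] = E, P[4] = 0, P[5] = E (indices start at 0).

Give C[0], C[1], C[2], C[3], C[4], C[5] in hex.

CTR encryption: S_i = E(K, T_i) where T_i is the counter for block i; C_i = P_i ⊕ S_i.
C[0]: T = F, S = E(K, T) = 1; 6 ⊕ 1 = 7.
C[1]: T = 0, S = E(K, T) = 2; 7 ⊕ 2 = 5.
C[2]: T = 1, S = E(K, T) = 3; E ⊕ 3 = D.
C[3]: T = 2, S = E(K, T) = 4; E ⊕ 4 = A.
C[4]: T = 3, S = E(K, T) = 5; 0 ⊕ 5 = 5.
C[5]: T = 4, S = E(K, T) = 6; E ⊕ 6 = 8.

C[0] = 7, C[1] = 5, C[2] = D, C[3] = A, C[4] = 5, C[5] = 8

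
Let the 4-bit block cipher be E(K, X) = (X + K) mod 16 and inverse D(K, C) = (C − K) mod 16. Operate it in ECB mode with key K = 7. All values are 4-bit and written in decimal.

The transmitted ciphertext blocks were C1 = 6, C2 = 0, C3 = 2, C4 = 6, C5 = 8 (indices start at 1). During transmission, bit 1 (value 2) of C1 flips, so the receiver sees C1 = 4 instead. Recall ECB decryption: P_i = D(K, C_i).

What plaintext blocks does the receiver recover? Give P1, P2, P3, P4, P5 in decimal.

Only C1 changed, to 4. In ECB, a change in C_i affects only P_i. Decrypting the received ciphertext:
P1: D(K, 4) = 13.
P2: D(K, 0) = 9.
P3: D(K, 2) = 11.
P4: D(K, 6) = 15.
P5: D(K, 8) = 1.
Blocks that differ from the original plaintext: P1.

P1 = 13, P2 = 9, P3 = 11, P4 = 15, P5 = 1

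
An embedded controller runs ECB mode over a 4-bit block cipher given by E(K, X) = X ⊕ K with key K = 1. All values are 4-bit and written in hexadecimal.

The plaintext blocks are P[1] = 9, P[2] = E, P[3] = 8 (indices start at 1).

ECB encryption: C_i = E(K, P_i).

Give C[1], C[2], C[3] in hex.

C[1]: E(K, 9) = 8.
C[2]: E(K, E) = F.
C[3]: E(K, 8) = 9.

C[1] = 8, C[2] = F, C[3] = 9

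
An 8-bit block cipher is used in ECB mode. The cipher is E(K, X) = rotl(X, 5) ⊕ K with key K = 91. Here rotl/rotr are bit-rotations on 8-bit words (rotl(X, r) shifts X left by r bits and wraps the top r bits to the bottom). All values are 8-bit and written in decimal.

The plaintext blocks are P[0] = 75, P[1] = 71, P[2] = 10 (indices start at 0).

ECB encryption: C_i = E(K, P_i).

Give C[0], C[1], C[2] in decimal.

C[0]: E(K, 75) = 50.
C[1]: E(K, 71) = 179.
C[2]: E(K, 10) = 26.

C[0] = 50, C[1] = 179, C[2] = 26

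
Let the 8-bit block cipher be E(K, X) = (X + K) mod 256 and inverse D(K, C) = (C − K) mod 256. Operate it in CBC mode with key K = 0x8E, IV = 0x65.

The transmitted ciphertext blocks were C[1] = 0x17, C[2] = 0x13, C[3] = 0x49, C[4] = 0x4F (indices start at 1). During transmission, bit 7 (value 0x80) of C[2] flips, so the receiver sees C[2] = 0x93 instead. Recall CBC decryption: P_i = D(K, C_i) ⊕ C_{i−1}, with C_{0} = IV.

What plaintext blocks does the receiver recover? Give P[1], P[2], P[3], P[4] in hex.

P[1] = 0xEC, P[2] = 0x12, P[3] = 0x28, P[4] = 0x88

Only C[2] changed, to 0x93. In CBC, a change in C_i garbles P_i and flips the same bit in P_{i+1}. Decrypting the received ciphertext:
P[1]: D(K, 0x17) = 0x89; 0x89 ⊕ 0x65 = 0xEC.
P[2]: D(K, 0x93) = 0x05; 0x05 ⊕ 0x17 = 0x12.
P[3]: D(K, 0x49) = 0xBB; 0xBB ⊕ 0x93 = 0x28.
P[4]: D(K, 0x4F) = 0xC1; 0xC1 ⊕ 0x49 = 0x88.
Blocks that differ from the original plaintext: P[2], P[3].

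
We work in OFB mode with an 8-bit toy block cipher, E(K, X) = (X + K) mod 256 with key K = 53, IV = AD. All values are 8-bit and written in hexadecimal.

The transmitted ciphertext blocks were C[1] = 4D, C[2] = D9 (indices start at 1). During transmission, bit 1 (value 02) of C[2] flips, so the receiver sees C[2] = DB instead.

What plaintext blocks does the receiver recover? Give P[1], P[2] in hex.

P[1] = 4D, P[2] = 88

OFB decryption: S_i = E(K, S_{i−1}) with S_{0} = IV; P_i = C_i ⊕ S_i.
Only C[2] changed, to DB. In OFB, a change in C_i flips the same bit in P_i only; the keystream is unaffected. Decrypting the received ciphertext:
P[1]: S = E(K, AD) = 00; 4D ⊕ 00 = 4D.
P[2]: S = E(K, 00) = 53; DB ⊕ 53 = 88.
Blocks that differ from the original plaintext: P[2].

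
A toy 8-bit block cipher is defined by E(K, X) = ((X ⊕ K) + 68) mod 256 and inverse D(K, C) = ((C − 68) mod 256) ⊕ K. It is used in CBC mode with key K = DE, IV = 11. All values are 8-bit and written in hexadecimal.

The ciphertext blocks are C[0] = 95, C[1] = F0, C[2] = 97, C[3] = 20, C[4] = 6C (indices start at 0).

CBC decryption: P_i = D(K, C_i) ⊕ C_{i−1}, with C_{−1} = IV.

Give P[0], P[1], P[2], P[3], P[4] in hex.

P[0]: D(K, 95) = F3; F3 ⊕ 11 = E2.
P[1]: D(K, F0) = 56; 56 ⊕ 95 = C3.
P[2]: D(K, 97) = F1; F1 ⊕ F0 = 01.
P[3]: D(K, 20) = 66; 66 ⊕ 97 = F1.
P[4]: D(K, 6C) = DA; DA ⊕ 20 = FA.

P[0] = E2, P[1] = C3, P[2] = 01, P[3] = F1, P[4] = FA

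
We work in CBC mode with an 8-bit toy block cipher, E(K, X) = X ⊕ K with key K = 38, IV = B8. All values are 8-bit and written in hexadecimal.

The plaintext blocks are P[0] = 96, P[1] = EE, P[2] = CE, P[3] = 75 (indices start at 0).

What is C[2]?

CBC encryption: C_i = E(K, P_i ⊕ C_{i−1}), with C_{−1} = IV.
C[0]: P[0] ⊕ B8 = 2E; E(K, 2E) = 16.
C[1]: P[1] ⊕ 16 = F8; E(K, F8) = C0.
C[2]: P[2] ⊕ C0 = 0E; E(K, 0E) = 36.

C[2] = 36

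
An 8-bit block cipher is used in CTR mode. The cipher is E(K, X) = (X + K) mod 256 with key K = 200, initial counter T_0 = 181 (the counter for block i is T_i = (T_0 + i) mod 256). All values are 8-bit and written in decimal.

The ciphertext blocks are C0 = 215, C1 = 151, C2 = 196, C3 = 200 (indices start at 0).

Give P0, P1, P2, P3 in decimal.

CTR decryption: S_i = E(K, T_i) where T_i is the counter for block i; P_i = C_i ⊕ S_i.
P0: T = 181, S = E(K, T) = 125; 215 ⊕ 125 = 170.
P1: T = 182, S = E(K, T) = 126; 151 ⊕ 126 = 233.
P2: T = 183, S = E(K, T) = 127; 196 ⊕ 127 = 187.
P3: T = 184, S = E(K, T) = 128; 200 ⊕ 128 = 72.

P0 = 170, P1 = 233, P2 = 187, P3 = 72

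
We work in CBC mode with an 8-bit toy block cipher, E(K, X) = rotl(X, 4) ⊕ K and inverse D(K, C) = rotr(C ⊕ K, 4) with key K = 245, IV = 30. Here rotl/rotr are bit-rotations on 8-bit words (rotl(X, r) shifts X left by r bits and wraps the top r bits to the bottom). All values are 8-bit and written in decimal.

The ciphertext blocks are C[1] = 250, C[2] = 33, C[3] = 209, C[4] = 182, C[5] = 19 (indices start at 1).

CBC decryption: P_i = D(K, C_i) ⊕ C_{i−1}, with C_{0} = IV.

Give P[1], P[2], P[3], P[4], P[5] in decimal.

P[1]: D(K, 250) = 240; 240 ⊕ 30 = 238.
P[2]: D(K, 33) = 77; 77 ⊕ 250 = 183.
P[3]: D(K, 209) = 66; 66 ⊕ 33 = 99.
P[4]: D(K, 182) = 52; 52 ⊕ 209 = 229.
P[5]: D(K, 19) = 110; 110 ⊕ 182 = 216.

P[1] = 238, P[2] = 183, P[3] = 99, P[4] = 229, P[5] = 216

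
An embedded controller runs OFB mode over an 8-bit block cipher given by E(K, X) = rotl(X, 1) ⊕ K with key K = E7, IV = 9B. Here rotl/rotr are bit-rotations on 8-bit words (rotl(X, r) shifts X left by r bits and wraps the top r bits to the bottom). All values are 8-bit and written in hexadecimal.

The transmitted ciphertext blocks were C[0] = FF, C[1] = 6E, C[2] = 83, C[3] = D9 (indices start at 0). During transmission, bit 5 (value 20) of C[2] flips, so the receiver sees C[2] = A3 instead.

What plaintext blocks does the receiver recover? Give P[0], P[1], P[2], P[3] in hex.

P[0] = 2F, P[1] = 28, P[2] = C8, P[3] = E8

OFB decryption: S_i = E(K, S_{i−1}) with S_{−1} = IV; P_i = C_i ⊕ S_i.
Only C[2] changed, to A3. In OFB, a change in C_i flips the same bit in P_i only; the keystream is unaffected. Decrypting the received ciphertext:
P[0]: S = E(K, 9B) = D0; FF ⊕ D0 = 2F.
P[1]: S = E(K, D0) = 46; 6E ⊕ 46 = 28.
P[2]: S = E(K, 46) = 6B; A3 ⊕ 6B = C8.
P[3]: S = E(K, 6B) = 31; D9 ⊕ 31 = E8.
Blocks that differ from the original plaintext: P[2].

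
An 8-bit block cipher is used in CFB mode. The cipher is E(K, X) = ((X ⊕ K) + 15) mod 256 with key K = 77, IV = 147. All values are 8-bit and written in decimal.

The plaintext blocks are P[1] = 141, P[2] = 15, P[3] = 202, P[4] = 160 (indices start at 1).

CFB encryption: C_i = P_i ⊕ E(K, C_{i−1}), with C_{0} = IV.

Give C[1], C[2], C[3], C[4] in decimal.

C[1] = 96, C[2] = 51, C[3] = 71, C[4] = 185

C[1]: E(K, 147) = 237; 141 ⊕ 237 = 96.
C[2]: E(K, 96) = 60; 15 ⊕ 60 = 51.
C[3]: E(K, 51) = 141; 202 ⊕ 141 = 71.
C[4]: E(K, 71) = 25; 160 ⊕ 25 = 185.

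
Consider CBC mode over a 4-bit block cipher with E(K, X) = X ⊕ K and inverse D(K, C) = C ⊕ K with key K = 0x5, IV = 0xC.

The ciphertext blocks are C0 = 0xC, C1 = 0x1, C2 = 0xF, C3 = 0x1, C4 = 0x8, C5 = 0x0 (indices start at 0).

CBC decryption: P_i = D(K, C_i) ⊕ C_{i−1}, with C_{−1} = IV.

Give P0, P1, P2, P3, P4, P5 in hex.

P0 = 0x5, P1 = 0x8, P2 = 0xB, P3 = 0xB, P4 = 0xC, P5 = 0xD

P0: D(K, 0xC) = 0x9; 0x9 ⊕ 0xC = 0x5.
P1: D(K, 0x1) = 0x4; 0x4 ⊕ 0xC = 0x8.
P2: D(K, 0xF) = 0xA; 0xA ⊕ 0x1 = 0xB.
P3: D(K, 0x1) = 0x4; 0x4 ⊕ 0xF = 0xB.
P4: D(K, 0x8) = 0xD; 0xD ⊕ 0x1 = 0xC.
P5: D(K, 0x0) = 0x5; 0x5 ⊕ 0x8 = 0xD.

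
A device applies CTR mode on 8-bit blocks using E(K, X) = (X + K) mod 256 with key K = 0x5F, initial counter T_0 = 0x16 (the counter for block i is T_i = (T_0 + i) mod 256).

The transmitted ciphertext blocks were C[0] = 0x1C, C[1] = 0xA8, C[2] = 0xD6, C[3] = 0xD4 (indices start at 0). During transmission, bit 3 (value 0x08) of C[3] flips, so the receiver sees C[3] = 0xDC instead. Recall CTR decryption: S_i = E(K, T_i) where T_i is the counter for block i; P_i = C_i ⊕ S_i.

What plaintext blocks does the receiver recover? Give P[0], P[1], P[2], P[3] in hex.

P[0] = 0x69, P[1] = 0xDE, P[2] = 0xA1, P[3] = 0xA4

Only C[3] changed, to 0xDC. In CTR, a change in C_i flips the same bit in P_i only; the keystream is unaffected. Decrypting the received ciphertext:
P[0]: T = 0x16, S = E(K, T) = 0x75; 0x1C ⊕ 0x75 = 0x69.
P[1]: T = 0x17, S = E(K, T) = 0x76; 0xA8 ⊕ 0x76 = 0xDE.
P[2]: T = 0x18, S = E(K, T) = 0x77; 0xD6 ⊕ 0x77 = 0xA1.
P[3]: T = 0x19, S = E(K, T) = 0x78; 0xDC ⊕ 0x78 = 0xA4.
Blocks that differ from the original plaintext: P[3].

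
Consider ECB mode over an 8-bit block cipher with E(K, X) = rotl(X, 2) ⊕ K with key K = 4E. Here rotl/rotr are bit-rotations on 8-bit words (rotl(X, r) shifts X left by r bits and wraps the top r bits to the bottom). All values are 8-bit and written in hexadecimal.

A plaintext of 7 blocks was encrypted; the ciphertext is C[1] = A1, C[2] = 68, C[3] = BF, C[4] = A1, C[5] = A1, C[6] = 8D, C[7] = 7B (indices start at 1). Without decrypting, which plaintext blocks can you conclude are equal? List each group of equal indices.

P[1] = P[4] = P[5]

ECB encrypts each block independently with the same key, so equal ciphertext blocks imply equal plaintext blocks.
C[1] = C[4] = C[5] = A1, so P[1] = P[4] = P[5].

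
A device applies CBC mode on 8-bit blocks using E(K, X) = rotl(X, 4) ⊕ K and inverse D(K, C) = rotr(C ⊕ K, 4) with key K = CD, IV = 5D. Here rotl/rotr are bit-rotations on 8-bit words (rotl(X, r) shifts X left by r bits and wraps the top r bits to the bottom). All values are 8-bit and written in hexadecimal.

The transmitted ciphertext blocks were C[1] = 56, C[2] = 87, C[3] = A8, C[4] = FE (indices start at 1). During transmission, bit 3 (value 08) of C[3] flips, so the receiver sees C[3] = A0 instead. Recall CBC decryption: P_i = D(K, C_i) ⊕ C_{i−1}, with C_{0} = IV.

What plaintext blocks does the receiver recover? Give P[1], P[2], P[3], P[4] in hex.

P[1] = E4, P[2] = F2, P[3] = 51, P[4] = 93

Only C[3] changed, to A0. In CBC, a change in C_i garbles P_i and flips the same bit in P_{i+1}. Decrypting the received ciphertext:
P[1]: D(K, 56) = B9; B9 ⊕ 5D = E4.
P[2]: D(K, 87) = A4; A4 ⊕ 56 = F2.
P[3]: D(K, A0) = D6; D6 ⊕ 87 = 51.
P[4]: D(K, FE) = 33; 33 ⊕ A0 = 93.
Blocks that differ from the original plaintext: P[3], P[4].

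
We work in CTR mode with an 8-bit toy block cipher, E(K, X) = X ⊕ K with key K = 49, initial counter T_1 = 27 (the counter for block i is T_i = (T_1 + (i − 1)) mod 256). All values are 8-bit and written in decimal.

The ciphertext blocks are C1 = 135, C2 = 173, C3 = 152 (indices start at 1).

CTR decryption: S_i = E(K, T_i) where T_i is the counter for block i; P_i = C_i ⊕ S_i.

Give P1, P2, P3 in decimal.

P1: T = 27, S = E(K, T) = 42; 135 ⊕ 42 = 173.
P2: T = 28, S = E(K, T) = 45; 173 ⊕ 45 = 128.
P3: T = 29, S = E(K, T) = 44; 152 ⊕ 44 = 180.

P1 = 173, P2 = 128, P3 = 180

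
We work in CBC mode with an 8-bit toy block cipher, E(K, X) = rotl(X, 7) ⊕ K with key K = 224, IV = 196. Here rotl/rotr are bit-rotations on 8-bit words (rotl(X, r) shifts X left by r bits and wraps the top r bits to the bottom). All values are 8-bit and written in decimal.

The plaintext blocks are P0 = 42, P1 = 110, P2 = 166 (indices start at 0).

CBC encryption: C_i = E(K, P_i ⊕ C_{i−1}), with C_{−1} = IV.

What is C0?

C0: P0 ⊕ 196 = 238; E(K, 238) = 151.

C0 = 151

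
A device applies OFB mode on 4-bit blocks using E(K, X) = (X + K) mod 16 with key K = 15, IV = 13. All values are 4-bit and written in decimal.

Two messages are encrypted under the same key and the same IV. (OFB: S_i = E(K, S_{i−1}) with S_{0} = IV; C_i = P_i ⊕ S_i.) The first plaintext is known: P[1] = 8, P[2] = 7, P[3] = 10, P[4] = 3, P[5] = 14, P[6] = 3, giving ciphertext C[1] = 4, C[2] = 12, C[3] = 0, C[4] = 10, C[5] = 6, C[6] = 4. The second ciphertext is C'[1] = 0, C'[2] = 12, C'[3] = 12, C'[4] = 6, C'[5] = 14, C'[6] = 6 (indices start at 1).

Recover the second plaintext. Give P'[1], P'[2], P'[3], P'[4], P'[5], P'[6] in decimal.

P'[1] = 12, P'[2] = 7, P'[3] = 6, P'[4] = 15, P'[5] = 6, P'[6] = 1

In OFB with a reused IV, both messages share the same keystream S_i, so C_i ⊕ C'_i = P_i ⊕ P'_i and thus P'_i = P_i ⊕ C_i ⊕ C'_i.
P'[1]: 8 ⊕ 4 ⊕ 0 = 12.
P'[2]: 7 ⊕ 12 ⊕ 12 = 7.
P'[3]: 10 ⊕ 0 ⊕ 12 = 6.
P'[4]: 3 ⊕ 10 ⊕ 6 = 15.
P'[5]: 14 ⊕ 6 ⊕ 14 = 6.
P'[6]: 3 ⊕ 4 ⊕ 6 = 1.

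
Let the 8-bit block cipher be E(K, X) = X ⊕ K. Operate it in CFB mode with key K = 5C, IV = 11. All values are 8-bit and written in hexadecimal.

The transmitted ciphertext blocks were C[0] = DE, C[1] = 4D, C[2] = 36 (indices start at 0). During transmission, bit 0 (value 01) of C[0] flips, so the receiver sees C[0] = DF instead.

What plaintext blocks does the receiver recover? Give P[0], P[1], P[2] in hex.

P[0] = 92, P[1] = CE, P[2] = 27

CFB decryption: P_i = C_i ⊕ E(K, C_{i−1}), with C_{−1} = IV.
Only C[0] changed, to DF. In CFB, a change in C_i flips the same bit in P_i and garbles P_{i+1}. Decrypting the received ciphertext:
P[0]: E(K, 11) = 4D; DF ⊕ 4D = 92.
P[1]: E(K, DF) = 83; 4D ⊕ 83 = CE.
P[2]: E(K, 4D) = 11; 36 ⊕ 11 = 27.
Blocks that differ from the original plaintext: P[0], P[1].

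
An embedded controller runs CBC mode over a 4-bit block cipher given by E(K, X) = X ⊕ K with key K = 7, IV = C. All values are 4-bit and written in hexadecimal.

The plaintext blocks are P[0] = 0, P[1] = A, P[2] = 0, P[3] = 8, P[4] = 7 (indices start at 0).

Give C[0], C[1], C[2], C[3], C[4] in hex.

C[0] = B, C[1] = 6, C[2] = 1, C[3] = E, C[4] = E

CBC encryption: C_i = E(K, P_i ⊕ C_{i−1}), with C_{−1} = IV.
C[0]: P[0] ⊕ C = C; E(K, C) = B.
C[1]: P[1] ⊕ B = 1; E(K, 1) = 6.
C[2]: P[2] ⊕ 6 = 6; E(K, 6) = 1.
C[3]: P[3] ⊕ 1 = 9; E(K, 9) = E.
C[4]: P[4] ⊕ E = 9; E(K, 9) = E.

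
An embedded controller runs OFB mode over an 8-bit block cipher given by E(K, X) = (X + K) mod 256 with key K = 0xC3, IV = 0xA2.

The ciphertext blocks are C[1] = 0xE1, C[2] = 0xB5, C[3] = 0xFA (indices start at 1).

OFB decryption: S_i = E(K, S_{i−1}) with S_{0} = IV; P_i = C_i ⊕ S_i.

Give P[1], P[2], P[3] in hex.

P[1]: S = E(K, 0xA2) = 0x65; 0xE1 ⊕ 0x65 = 0x84.
P[2]: S = E(K, 0x65) = 0x28; 0xB5 ⊕ 0x28 = 0x9D.
P[3]: S = E(K, 0x28) = 0xEB; 0xFA ⊕ 0xEB = 0x11.

P[1] = 0x84, P[2] = 0x9D, P[3] = 0x11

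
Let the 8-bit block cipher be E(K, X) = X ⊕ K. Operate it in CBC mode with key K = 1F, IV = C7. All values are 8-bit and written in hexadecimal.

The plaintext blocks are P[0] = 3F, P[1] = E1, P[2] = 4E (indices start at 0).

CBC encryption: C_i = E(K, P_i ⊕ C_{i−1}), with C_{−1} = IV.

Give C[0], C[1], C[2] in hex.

C[0] = E7, C[1] = 19, C[2] = 48

C[0]: P[0] ⊕ C7 = F8; E(K, F8) = E7.
C[1]: P[1] ⊕ E7 = 06; E(K, 06) = 19.
C[2]: P[2] ⊕ 19 = 57; E(K, 57) = 48.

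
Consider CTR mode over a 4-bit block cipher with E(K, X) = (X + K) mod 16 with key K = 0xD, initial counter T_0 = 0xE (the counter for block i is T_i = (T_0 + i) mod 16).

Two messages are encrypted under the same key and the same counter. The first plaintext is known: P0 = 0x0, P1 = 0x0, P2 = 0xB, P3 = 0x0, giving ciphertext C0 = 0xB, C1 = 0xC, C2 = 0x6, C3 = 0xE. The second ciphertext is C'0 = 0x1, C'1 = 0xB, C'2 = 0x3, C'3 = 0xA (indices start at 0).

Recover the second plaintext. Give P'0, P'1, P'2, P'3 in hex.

P'0 = 0xA, P'1 = 0x7, P'2 = 0xE, P'3 = 0x4

In CTR with a reused counter, both messages share the same keystream S_i, so C_i ⊕ C'_i = P_i ⊕ P'_i and thus P'_i = P_i ⊕ C_i ⊕ C'_i.
P'0: 0x0 ⊕ 0xB ⊕ 0x1 = 0xA.
P'1: 0x0 ⊕ 0xC ⊕ 0xB = 0x7.
P'2: 0xB ⊕ 0x6 ⊕ 0x3 = 0xE.
P'3: 0x0 ⊕ 0xE ⊕ 0xA = 0x4.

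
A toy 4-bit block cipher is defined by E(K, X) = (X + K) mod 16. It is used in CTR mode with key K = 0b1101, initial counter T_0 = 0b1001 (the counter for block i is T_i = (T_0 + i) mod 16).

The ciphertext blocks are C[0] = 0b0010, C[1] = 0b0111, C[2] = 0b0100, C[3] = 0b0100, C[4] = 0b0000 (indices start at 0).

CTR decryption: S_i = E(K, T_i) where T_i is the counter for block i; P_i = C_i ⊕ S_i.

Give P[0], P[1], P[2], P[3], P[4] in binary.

P[0]: T = 0b1001, S = E(K, T) = 0b0110; 0b0010 ⊕ 0b0110 = 0b0100.
P[1]: T = 0b1010, S = E(K, T) = 0b0111; 0b0111 ⊕ 0b0111 = 0b0000.
P[2]: T = 0b1011, S = E(K, T) = 0b1000; 0b0100 ⊕ 0b1000 = 0b1100.
P[3]: T = 0b1100, S = E(K, T) = 0b1001; 0b0100 ⊕ 0b1001 = 0b1101.
P[4]: T = 0b1101, S = E(K, T) = 0b1010; 0b0000 ⊕ 0b1010 = 0b1010.

P[0] = 0b0100, P[1] = 0b0000, P[2] = 0b1100, P[3] = 0b1101, P[4] = 0b1010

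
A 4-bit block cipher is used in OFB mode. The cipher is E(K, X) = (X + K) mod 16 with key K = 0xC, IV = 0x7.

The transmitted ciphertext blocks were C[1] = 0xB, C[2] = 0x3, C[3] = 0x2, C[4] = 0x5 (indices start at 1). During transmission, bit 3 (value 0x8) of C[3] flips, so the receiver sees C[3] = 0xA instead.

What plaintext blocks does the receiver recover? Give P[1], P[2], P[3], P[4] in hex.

P[1] = 0x8, P[2] = 0xC, P[3] = 0x1, P[4] = 0x2

OFB decryption: S_i = E(K, S_{i−1}) with S_{0} = IV; P_i = C_i ⊕ S_i.
Only C[3] changed, to 0xA. In OFB, a change in C_i flips the same bit in P_i only; the keystream is unaffected. Decrypting the received ciphertext:
P[1]: S = E(K, 0x7) = 0x3; 0xB ⊕ 0x3 = 0x8.
P[2]: S = E(K, 0x3) = 0xF; 0x3 ⊕ 0xF = 0xC.
P[3]: S = E(K, 0xF) = 0xB; 0xA ⊕ 0xB = 0x1.
P[4]: S = E(K, 0xB) = 0x7; 0x5 ⊕ 0x7 = 0x2.
Blocks that differ from the original plaintext: P[3].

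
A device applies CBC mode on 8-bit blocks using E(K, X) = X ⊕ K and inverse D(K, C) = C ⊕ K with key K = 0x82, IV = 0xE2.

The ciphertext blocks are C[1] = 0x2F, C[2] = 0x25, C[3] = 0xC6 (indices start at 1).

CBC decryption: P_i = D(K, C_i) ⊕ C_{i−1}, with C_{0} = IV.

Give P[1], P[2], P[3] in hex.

P[1]: D(K, 0x2F) = 0xAD; 0xAD ⊕ 0xE2 = 0x4F.
P[2]: D(K, 0x25) = 0xA7; 0xA7 ⊕ 0x2F = 0x88.
P[3]: D(K, 0xC6) = 0x44; 0x44 ⊕ 0x25 = 0x61.

P[1] = 0x4F, P[2] = 0x88, P[3] = 0x61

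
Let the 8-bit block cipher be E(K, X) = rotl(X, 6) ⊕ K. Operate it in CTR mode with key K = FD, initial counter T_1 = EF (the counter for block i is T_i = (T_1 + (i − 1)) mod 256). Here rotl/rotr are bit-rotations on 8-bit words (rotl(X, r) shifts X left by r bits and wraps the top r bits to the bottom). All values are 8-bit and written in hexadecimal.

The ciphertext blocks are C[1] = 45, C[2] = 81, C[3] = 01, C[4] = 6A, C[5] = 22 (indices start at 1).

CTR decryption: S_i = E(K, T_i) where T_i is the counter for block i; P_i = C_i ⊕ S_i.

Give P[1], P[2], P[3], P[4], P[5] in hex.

P[1]: T = EF, S = E(K, T) = 06; 45 ⊕ 06 = 43.
P[2]: T = F0, S = E(K, T) = C1; 81 ⊕ C1 = 40.
P[3]: T = F1, S = E(K, T) = 81; 01 ⊕ 81 = 80.
P[4]: T = F2, S = E(K, T) = 41; 6A ⊕ 41 = 2B.
P[5]: T = F3, S = E(K, T) = 01; 22 ⊕ 01 = 23.

P[1] = 43, P[2] = 40, P[3] = 80, P[4] = 2B, P[5] = 23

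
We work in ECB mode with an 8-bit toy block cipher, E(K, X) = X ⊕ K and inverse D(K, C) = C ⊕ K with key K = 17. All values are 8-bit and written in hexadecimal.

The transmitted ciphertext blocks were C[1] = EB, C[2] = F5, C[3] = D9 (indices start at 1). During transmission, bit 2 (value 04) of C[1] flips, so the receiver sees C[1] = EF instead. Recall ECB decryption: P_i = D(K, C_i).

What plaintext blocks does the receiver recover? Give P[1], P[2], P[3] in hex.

P[1] = F8, P[2] = E2, P[3] = CE

Only C[1] changed, to EF. In ECB, a change in C_i affects only P_i. Decrypting the received ciphertext:
P[1]: D(K, EF) = F8.
P[2]: D(K, F5) = E2.
P[3]: D(K, D9) = CE.
Blocks that differ from the original plaintext: P[1].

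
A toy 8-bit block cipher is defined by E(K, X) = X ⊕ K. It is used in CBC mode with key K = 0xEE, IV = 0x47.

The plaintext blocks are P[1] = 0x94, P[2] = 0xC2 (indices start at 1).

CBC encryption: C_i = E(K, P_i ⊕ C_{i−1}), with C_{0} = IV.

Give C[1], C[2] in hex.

C[1] = 0x3D, C[2] = 0x11

C[1]: P[1] ⊕ 0x47 = 0xD3; E(K, 0xD3) = 0x3D.
C[2]: P[2] ⊕ 0x3D = 0xFF; E(K, 0xFF) = 0x11.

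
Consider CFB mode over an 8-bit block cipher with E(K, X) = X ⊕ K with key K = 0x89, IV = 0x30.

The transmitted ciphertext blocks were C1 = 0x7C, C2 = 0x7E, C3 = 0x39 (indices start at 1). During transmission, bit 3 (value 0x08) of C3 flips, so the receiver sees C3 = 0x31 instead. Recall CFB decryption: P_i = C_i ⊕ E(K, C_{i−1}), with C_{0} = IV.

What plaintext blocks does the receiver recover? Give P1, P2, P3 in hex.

P1 = 0xC5, P2 = 0x8B, P3 = 0xC6

Only C3 changed, to 0x31. In CFB, a change in C_i flips the same bit in P_i and garbles P_{i+1}. Decrypting the received ciphertext:
P1: E(K, 0x30) = 0xB9; 0x7C ⊕ 0xB9 = 0xC5.
P2: E(K, 0x7C) = 0xF5; 0x7E ⊕ 0xF5 = 0x8B.
P3: E(K, 0x7E) = 0xF7; 0x31 ⊕ 0xF7 = 0xC6.
Blocks that differ from the original plaintext: P3.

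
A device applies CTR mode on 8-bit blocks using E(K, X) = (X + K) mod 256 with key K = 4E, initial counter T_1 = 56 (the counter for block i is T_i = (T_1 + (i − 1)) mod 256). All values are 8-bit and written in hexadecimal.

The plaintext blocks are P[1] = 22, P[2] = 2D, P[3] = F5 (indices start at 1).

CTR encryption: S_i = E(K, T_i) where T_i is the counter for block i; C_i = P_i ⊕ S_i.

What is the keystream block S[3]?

C[1]: T = 56, S = E(K, T) = A4; 22 ⊕ A4 = 86.
C[2]: T = 57, S = E(K, T) = A5; 2D ⊕ A5 = 88.
C[3]: T = 58, S = E(K, T) = A6; F5 ⊕ A6 = 53.
So S[3] = A6.

A6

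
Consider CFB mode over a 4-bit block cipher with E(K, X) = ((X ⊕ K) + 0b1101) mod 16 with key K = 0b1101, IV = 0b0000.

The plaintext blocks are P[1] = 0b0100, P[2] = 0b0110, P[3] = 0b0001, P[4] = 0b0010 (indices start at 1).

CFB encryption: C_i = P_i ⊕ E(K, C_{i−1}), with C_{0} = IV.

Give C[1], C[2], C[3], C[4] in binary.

C[1] = 0b1110, C[2] = 0b0110, C[3] = 0b1001, C[4] = 0b0011

C[1]: E(K, 0b0000) = 0b1010; 0b0100 ⊕ 0b1010 = 0b1110.
C[2]: E(K, 0b1110) = 0b0000; 0b0110 ⊕ 0b0000 = 0b0110.
C[3]: E(K, 0b0110) = 0b1000; 0b0001 ⊕ 0b1000 = 0b1001.
C[4]: E(K, 0b1001) = 0b0001; 0b0010 ⊕ 0b0001 = 0b0011.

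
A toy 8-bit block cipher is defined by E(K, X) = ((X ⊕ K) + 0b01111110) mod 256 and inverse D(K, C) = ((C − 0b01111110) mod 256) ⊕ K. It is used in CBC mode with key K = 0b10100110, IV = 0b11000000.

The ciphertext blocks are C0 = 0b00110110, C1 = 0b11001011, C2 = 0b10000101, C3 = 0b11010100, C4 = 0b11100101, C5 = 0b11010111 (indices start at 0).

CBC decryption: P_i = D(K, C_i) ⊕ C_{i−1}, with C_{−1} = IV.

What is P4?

P4 = 0b00010101

P4: D(K, 0b11100101) = 0b11000001; 0b11000001 ⊕ 0b11010100 = 0b00010101.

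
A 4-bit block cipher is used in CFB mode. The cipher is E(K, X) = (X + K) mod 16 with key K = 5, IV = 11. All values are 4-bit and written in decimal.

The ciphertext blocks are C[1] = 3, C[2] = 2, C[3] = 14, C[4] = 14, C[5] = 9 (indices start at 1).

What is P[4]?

CFB decryption: P_i = C_i ⊕ E(K, C_{i−1}), with C_{0} = IV.
P[4]: E(K, 14) = 3; 14 ⊕ 3 = 13.

P[4] = 13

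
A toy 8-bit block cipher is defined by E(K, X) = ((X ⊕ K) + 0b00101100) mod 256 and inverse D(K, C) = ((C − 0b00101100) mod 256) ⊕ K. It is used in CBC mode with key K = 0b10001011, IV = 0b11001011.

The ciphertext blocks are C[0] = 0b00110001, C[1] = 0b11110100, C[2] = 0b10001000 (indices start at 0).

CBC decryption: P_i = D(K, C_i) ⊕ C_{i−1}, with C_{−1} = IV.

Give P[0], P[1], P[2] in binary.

P[0] = 0b01000101, P[1] = 0b01110010, P[2] = 0b00100011

P[0]: D(K, 0b00110001) = 0b10001110; 0b10001110 ⊕ 0b11001011 = 0b01000101.
P[1]: D(K, 0b11110100) = 0b01000011; 0b01000011 ⊕ 0b00110001 = 0b01110010.
P[2]: D(K, 0b10001000) = 0b11010111; 0b11010111 ⊕ 0b11110100 = 0b00100011.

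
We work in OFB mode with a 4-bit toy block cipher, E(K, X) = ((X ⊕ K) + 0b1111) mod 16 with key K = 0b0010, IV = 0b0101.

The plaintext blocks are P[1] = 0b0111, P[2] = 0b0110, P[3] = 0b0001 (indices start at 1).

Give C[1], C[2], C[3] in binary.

C[1] = 0b0001, C[2] = 0b0101, C[3] = 0b0001

OFB encryption: S_i = E(K, S_{i−1}) with S_{0} = IV; C_i = P_i ⊕ S_i.
C[1]: S = E(K, 0b0101) = 0b0110; 0b0111 ⊕ 0b0110 = 0b0001.
C[2]: S = E(K, 0b0110) = 0b0011; 0b0110 ⊕ 0b0011 = 0b0101.
C[3]: S = E(K, 0b0011) = 0b0000; 0b0001 ⊕ 0b0000 = 0b0001.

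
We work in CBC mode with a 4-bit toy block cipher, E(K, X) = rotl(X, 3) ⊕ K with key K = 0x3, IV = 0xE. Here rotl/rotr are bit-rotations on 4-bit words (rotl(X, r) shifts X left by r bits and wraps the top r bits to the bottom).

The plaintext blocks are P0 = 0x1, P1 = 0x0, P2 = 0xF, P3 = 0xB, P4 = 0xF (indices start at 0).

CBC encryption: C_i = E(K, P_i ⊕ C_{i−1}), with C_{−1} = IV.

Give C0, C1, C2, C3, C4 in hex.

C0: P0 ⊕ 0xE = 0xF; E(K, 0xF) = 0xC.
C1: P1 ⊕ 0xC = 0xC; E(K, 0xC) = 0x5.
C2: P2 ⊕ 0x5 = 0xA; E(K, 0xA) = 0x6.
C3: P3 ⊕ 0x6 = 0xD; E(K, 0xD) = 0xD.
C4: P4 ⊕ 0xD = 0x2; E(K, 0x2) = 0x2.

C0 = 0xC, C1 = 0x5, C2 = 0x6, C3 = 0xD, C4 = 0x2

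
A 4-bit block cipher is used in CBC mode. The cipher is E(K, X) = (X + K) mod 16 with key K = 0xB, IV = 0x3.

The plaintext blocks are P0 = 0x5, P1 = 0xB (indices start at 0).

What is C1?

C1 = 0x5

CBC encryption: C_i = E(K, P_i ⊕ C_{i−1}), with C_{−1} = IV.
C0: P0 ⊕ 0x3 = 0x6; E(K, 0x6) = 0x1.
C1: P1 ⊕ 0x1 = 0xA; E(K, 0xA) = 0x5.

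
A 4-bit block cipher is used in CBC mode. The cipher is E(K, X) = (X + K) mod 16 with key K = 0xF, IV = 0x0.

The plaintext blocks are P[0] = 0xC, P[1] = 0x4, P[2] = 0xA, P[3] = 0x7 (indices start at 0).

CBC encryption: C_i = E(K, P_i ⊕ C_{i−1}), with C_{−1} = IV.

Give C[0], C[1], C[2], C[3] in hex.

C[0] = 0xB, C[1] = 0xE, C[2] = 0x3, C[3] = 0x3

C[0]: P[0] ⊕ 0x0 = 0xC; E(K, 0xC) = 0xB.
C[1]: P[1] ⊕ 0xB = 0xF; E(K, 0xF) = 0xE.
C[2]: P[2] ⊕ 0xE = 0x4; E(K, 0x4) = 0x3.
C[3]: P[3] ⊕ 0x3 = 0x4; E(K, 0x4) = 0x3.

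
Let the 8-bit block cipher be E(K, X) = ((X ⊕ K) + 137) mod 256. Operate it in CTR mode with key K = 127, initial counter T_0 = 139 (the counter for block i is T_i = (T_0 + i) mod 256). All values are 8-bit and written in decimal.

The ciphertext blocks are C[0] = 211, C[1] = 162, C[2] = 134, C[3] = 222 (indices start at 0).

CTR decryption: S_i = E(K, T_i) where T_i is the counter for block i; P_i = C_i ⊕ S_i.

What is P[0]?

P[0] = 174

P[0]: T = 139, S = E(K, T) = 125; 211 ⊕ 125 = 174.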